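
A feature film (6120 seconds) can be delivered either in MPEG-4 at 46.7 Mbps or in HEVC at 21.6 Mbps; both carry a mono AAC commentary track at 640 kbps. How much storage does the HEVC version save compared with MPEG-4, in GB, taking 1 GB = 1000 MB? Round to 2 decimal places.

Audio: 640 kbps = 0.640 Mbps.
MPEG-4: 47.340 Mbps × 6120 s = 289720.8 Mb = 36.215 GB.
HEVC: 22.240 Mbps × 6120 s = 136108.8 Mb = 17.014 GB.
Saving: 36.215 − 17.014 = 19.201 GB.

19.20 GB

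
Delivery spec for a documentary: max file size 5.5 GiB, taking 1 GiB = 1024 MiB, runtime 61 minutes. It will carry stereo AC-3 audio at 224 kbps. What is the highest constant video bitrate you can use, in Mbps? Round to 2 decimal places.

12.68 Mbps

Budget: 5.5 GiB = 47244.6 Mb.
61 min = 3660 s
Total bitrate budget: 47244.6 Mb / 3660 s = 12.908 Mbps.
Audio: 224 kbps = 0.224 Mbps.
Video: 12.908 − 0.224 = 12.684 Mbps.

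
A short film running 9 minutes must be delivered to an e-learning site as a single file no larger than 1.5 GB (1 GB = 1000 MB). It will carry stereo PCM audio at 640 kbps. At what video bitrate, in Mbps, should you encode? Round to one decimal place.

Budget: 1.5 GB = 12000.0 Mb.
9 min = 540 s
Total bitrate budget: 12000.0 Mb / 540 s = 22.222 Mbps.
Audio: 640 kbps = 0.640 Mbps.
Video: 22.222 − 0.640 = 21.582 Mbps.

21.6 Mbps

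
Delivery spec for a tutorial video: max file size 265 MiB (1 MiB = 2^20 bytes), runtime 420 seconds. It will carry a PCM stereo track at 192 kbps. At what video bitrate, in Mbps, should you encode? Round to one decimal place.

5.1 Mbps

Budget: 265 MiB = 2223.0 Mb.
Total bitrate budget: 2223.0 Mb / 420 s = 5.293 Mbps.
Audio: 192 kbps = 0.192 Mbps.
Video: 5.293 − 0.192 = 5.101 Mbps.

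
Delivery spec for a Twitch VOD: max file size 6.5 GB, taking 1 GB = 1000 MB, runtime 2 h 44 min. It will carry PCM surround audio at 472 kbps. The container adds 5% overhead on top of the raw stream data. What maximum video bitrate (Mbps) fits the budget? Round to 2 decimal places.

4.56 Mbps

Budget: 6.5 GB = 52000.0 Mb.
Stream payload after overhead: 52000.0 / 1.05 = 49523.8 Mb.
2 h 44 min = 164 min = 9840 s
Total bitrate budget: 49523.8 Mb / 9840 s = 5.033 Mbps.
Audio: 472 kbps = 0.472 Mbps.
Video: 5.033 − 0.472 = 4.561 Mbps.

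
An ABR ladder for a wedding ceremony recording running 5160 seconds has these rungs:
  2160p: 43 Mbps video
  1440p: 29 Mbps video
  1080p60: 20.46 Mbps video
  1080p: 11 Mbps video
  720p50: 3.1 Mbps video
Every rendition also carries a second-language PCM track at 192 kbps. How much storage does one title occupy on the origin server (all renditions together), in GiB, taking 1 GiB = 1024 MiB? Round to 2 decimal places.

64.59 GiB

Audio: 192 kbps = 0.192 Mbps.
Sum of rendition bitrates: (43+0.192) + (29+0.192) + (20.46+0.192) + (11+0.192) + (3.1+0.192) = 107.520 Mbps.
× 5160 s = 554,803 Mb = 69,350 MB = 64.59 GiB.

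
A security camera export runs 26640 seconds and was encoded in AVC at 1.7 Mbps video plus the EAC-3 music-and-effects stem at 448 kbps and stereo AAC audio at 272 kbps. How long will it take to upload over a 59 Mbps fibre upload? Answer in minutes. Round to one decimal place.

18.2 minutes

Audio total: 448 + 272 = 720 kbps = 0.720 Mbps.
Total bitrate: 2.420 Mbps.
File: 2.420 Mbps × 26640 s = 64468.8 Mb.
At 59 Mbps: 64468.8 / 59 = 1092.7 s ≈ 18.2 minutes.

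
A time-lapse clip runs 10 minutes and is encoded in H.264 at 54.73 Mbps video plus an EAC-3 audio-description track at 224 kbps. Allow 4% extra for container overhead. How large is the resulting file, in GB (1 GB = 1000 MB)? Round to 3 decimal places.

4.286 GB

10 min = 600 s
Audio: 224 kbps = 0.224 Mbps.
Total bitrate: 54.73 + 0.224 = 54.954 Mbps.
Stream data: 54.954 Mbps × 600 s = 32972.4 Mb.
With 4% container overhead: ×1.04.
34,291 Mb ÷ 8 = 4,286 MB → 4.286 GB.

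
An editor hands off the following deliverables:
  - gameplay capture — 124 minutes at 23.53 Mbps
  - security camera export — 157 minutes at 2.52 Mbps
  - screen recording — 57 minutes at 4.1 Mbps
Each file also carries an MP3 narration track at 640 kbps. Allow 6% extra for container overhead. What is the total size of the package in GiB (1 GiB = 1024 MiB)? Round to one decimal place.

Audio: 640 kbps = 0.640 Mbps.
gameplay capture: 24.170 Mbps × 7440 s × 1.06 = 190614.3 Mb
security camera export: 3.160 Mbps × 9420 s × 1.06 = 31553.2 Mb
screen recording: 4.740 Mbps × 3420 s × 1.06 = 17183.4 Mb
Total: 239351.0 Mb = 29918.9 MB.
= 27.86 GiB.

27.9 GiB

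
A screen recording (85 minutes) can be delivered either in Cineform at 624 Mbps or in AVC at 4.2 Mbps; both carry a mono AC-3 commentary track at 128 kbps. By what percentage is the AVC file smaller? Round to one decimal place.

85 min = 5100 s
Audio: 128 kbps = 0.128 Mbps.
Cineform: 624.128 Mbps × 5100 s = 3183052.8 Mb = 397.882 GB.
AVC: 4.328 Mbps × 5100 s = 22072.8 Mb = 2.759 GB.
Reduction: (1 − 2.759/397.882) × 100 = 99.31%.

99.3%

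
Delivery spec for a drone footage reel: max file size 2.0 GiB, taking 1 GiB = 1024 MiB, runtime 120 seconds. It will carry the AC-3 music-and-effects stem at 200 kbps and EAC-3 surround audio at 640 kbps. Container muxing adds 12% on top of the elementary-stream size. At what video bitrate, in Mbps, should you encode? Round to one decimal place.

Budget: 2.0 GiB = 17179.9 Mb.
Stream payload after overhead: 17179.9 / 1.12 = 15339.2 Mb.
Total bitrate budget: 15339.2 Mb / 120 s = 127.826 Mbps.
Audio total: 200 + 640 = 840 kbps = 0.840 Mbps.
Video: 127.826 − 0.840 = 126.986 Mbps.

127.0 Mbps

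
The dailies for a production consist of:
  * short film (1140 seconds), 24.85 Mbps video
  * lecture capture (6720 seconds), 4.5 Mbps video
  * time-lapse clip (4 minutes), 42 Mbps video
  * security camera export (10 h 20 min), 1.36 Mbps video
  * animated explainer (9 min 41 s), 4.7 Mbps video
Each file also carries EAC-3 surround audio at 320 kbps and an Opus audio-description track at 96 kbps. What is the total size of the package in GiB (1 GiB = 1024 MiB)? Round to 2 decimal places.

16.42 GiB

Audio total: 320 + 96 = 416 kbps = 0.416 Mbps.
short film: 25.266 Mbps × 1140 s = 28803.2 Mb
lecture capture: 4.916 Mbps × 6720 s = 33035.5 Mb
time-lapse clip: 42.416 Mbps × 240 s = 10179.8 Mb
security camera export: 1.776 Mbps × 37200 s = 66067.2 Mb
animated explainer: 5.116 Mbps × 581 s = 2972.4 Mb
Total: 141058.2 Mb = 17632.3 MB.
= 16.42 GiB.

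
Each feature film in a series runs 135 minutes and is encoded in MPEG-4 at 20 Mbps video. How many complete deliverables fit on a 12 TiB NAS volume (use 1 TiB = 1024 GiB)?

135 min = 8100 s
Per item: 20.000 Mbps × 8100 s = 162,000 Mb = 20,250 MB.
Capacity: 12 TiB = 105,553,116 Mb; 651.56 items → 651 complete.

651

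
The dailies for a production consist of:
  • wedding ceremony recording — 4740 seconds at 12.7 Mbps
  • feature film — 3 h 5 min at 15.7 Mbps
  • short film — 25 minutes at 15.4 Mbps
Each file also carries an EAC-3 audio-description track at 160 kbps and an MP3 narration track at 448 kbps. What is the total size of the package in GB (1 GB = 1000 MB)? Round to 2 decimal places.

33.51 GB

Audio total: 160 + 448 = 608 kbps = 0.608 Mbps.
wedding ceremony recording: 13.308 Mbps × 4740 s = 63079.9 Mb
feature film: 16.308 Mbps × 11100 s = 181018.8 Mb
short film: 16.008 Mbps × 1500 s = 24012.0 Mb
Total: 268110.7 Mb = 33513.8 MB.
= 33.51 GB.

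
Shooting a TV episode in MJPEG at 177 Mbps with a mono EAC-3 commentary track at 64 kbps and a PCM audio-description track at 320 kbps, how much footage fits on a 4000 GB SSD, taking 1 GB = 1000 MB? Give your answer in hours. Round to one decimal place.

50.1 hours

Audio total: 64 + 320 = 384 kbps = 0.384 Mbps.
Total bitrate: 177 + 0.384 = 177.384 Mbps.
Capacity: 4000 GB = 32,000,000 Mb.
Recording time: 32,000,000 / 177.384 = 180,400 s ≈ 50.1 hours.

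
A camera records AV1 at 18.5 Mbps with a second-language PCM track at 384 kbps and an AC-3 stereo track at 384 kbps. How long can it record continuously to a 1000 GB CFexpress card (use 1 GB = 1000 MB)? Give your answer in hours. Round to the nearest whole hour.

115 hours

Audio total: 384 + 384 = 768 kbps = 0.768 Mbps.
Total bitrate: 18.5 + 0.768 = 19.268 Mbps.
Capacity: 1000 GB = 8,000,000 Mb.
Recording time: 8,000,000 / 19.268 = 415,196 s ≈ 115 hours.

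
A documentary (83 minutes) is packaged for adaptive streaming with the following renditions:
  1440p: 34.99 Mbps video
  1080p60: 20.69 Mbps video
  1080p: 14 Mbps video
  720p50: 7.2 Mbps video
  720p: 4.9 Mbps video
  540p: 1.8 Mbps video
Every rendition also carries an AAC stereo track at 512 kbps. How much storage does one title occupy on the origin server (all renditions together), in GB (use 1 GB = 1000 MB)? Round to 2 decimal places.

83 min = 4980 s
Audio: 512 kbps = 0.512 Mbps.
Sum of rendition bitrates: (34.99+0.512) + (20.69+0.512) + (14+0.512) + (7.2+0.512) + (4.9+0.512) + (1.8+0.512) = 86.652 Mbps.
× 4980 s = 431,527 Mb = 53,941 MB = 53.94 GB.

53.94 GB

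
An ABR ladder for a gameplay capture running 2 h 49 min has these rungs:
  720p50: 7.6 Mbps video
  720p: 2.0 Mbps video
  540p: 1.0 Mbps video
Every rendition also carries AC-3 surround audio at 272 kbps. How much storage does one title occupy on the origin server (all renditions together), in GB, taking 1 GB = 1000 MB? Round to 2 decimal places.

14.47 GB

2 h 49 min = 169 min = 10140 s
Audio: 272 kbps = 0.272 Mbps.
Sum of rendition bitrates: (7.6+0.272) + (2.0+0.272) + (1.0+0.272) = 11.416 Mbps.
× 10140 s = 115,758 Mb = 14,470 MB = 14.47 GB.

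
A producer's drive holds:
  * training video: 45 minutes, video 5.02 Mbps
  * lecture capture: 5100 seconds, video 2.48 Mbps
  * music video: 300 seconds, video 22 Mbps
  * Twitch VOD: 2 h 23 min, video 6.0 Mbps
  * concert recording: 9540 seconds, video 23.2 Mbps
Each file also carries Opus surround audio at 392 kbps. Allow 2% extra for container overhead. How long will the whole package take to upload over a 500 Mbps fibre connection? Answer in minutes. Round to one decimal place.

10.7 minutes

Audio: 392 kbps = 0.392 Mbps.
training video: 5.412 Mbps × 2700 s × 1.02 = 14904.6 Mb
lecture capture: 2.872 Mbps × 5100 s × 1.02 = 14940.1 Mb
music video: 22.392 Mbps × 300 s × 1.02 = 6852.0 Mb
Twitch VOD: 6.392 Mbps × 8580 s × 1.02 = 55940.2 Mb
concert recording: 23.592 Mbps × 9540 s × 1.02 = 229569.0 Mb
Total: 322206.0 Mb = 40275.8 MB.
At 500 Mbps: 322206.0 / 500 = 644 s ≈ 10.7 minutes.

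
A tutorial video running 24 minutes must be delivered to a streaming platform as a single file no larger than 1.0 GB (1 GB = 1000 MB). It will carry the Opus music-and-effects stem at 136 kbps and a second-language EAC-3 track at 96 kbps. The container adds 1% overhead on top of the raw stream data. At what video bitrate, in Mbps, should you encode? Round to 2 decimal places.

Budget: 1.0 GB = 8000.0 Mb.
Stream payload after overhead: 8000.0 / 1.01 = 7920.8 Mb.
24 min = 1440 s
Total bitrate budget: 7920.8 Mb / 1440 s = 5.501 Mbps.
Audio total: 136 + 96 = 232 kbps = 0.232 Mbps.
Video: 5.501 − 0.232 = 5.269 Mbps.

5.27 Mbps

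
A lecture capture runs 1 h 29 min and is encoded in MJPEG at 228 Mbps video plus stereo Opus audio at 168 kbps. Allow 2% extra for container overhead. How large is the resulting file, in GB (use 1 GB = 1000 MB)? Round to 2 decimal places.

155.35 GB

1 h 29 min = 89 min = 5340 s
Audio: 168 kbps = 0.168 Mbps.
Total bitrate: 228 + 0.168 = 228.168 Mbps.
Stream data: 228.168 Mbps × 5340 s = 1218417.1 Mb.
With 2% container overhead: ×1.02.
1,242,785 Mb ÷ 8 = 155,348 MB → 155.3 GB.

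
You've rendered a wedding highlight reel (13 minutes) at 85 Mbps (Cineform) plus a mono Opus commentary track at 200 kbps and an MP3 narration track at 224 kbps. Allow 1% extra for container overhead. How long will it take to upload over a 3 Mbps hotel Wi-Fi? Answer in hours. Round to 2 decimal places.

6.23 hours

13 min = 780 s
Audio total: 200 + 224 = 424 kbps = 0.424 Mbps.
Total bitrate: 85.424 Mbps.
File: 85.424 Mbps × 780 s = 66630.7 Mb.
With 1% container overhead: ×1.01. → 67297.0 Mb.
At 3 Mbps: 67297.0 / 3 = 22432.3 s ≈ 6.23 hours.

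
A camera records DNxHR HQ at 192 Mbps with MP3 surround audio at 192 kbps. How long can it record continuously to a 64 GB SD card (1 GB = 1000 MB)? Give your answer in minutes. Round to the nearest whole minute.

Audio: 192 kbps = 0.192 Mbps.
Total bitrate: 192 + 0.192 = 192.192 Mbps.
Capacity: 64 GB = 512,000 Mb.
Recording time: 512,000 / 192.192 = 2,664 s ≈ 44.4 minutes.

44 minutes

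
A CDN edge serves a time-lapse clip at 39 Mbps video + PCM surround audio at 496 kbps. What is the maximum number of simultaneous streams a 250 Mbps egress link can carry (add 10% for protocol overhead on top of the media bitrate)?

Audio: 496 kbps = 0.496 Mbps.
Per-viewer media rate: 39.496 Mbps.
On the wire with 10% overhead: 43.446 Mbps.
250 Mbps = 250.0 Mbps; 250.0 / 43.446 = 5.75 → 5 viewers.

5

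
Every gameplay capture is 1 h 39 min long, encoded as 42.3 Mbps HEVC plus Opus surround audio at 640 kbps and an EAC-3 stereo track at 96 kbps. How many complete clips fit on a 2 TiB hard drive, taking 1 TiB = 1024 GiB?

68

1 h 39 min = 99 min = 5940 s
Audio total: 640 + 96 = 736 kbps = 0.736 Mbps.
Total bitrate: 43.036 Mbps.
Per item: 43.036 Mbps × 5940 s = 255,634 Mb = 31,954 MB.
Capacity: 2 TiB = 17,592,186 Mb; 68.82 items → 68 complete.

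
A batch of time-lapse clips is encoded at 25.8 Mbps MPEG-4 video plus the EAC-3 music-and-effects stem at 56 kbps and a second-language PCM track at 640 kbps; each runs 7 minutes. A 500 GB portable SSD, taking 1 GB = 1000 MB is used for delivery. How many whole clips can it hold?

7 min = 420 s
Audio total: 56 + 640 = 696 kbps = 0.696 Mbps.
Total bitrate: 26.496 Mbps.
Per item: 26.496 Mbps × 420 s = 11,128 Mb = 1,391 MB.
Capacity: 500 GB = 4,000,000 Mb; 359.44 items → 359 complete.

359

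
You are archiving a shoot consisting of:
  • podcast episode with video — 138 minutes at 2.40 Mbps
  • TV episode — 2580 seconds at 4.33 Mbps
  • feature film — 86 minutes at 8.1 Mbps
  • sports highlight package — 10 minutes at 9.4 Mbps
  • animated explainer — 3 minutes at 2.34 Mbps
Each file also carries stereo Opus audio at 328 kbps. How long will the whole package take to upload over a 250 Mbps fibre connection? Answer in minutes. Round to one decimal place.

5.6 minutes

Audio: 328 kbps = 0.328 Mbps.
podcast episode with video: 2.728 Mbps × 8280 s = 22587.8 Mb
TV episode: 4.658 Mbps × 2580 s = 12017.6 Mb
feature film: 8.428 Mbps × 5160 s = 43488.5 Mb
sports highlight package: 9.728 Mbps × 600 s = 5836.8 Mb
animated explainer: 2.668 Mbps × 180 s = 480.2 Mb
Total: 84411.0 Mb = 10551.4 MB.
At 250 Mbps: 84411.0 / 250 = 338 s ≈ 5.63 minutes.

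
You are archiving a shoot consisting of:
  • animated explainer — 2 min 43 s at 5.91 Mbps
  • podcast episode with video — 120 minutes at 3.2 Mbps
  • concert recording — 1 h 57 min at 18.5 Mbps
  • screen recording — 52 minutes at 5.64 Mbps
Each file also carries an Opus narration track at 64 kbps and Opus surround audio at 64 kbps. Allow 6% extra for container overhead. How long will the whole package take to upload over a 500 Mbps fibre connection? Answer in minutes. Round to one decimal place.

6.1 minutes

Audio total: 64 + 64 = 128 kbps = 0.128 Mbps.
animated explainer: 6.038 Mbps × 163 s × 1.06 = 1043.2 Mb
podcast episode with video: 3.328 Mbps × 7200 s × 1.06 = 25399.3 Mb
concert recording: 18.628 Mbps × 7020 s × 1.06 = 138614.7 Mb
screen recording: 5.768 Mbps × 3120 s × 1.06 = 19075.9 Mb
Total: 184133.1 Mb = 23016.6 MB.
At 500 Mbps: 184133.1 / 500 = 368 s ≈ 6.14 minutes.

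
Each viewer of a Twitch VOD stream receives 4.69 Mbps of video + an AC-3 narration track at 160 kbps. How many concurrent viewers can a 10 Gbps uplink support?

2061

Audio: 160 kbps = 0.160 Mbps.
Per-viewer media rate: 4.850 Mbps.
10 Gbps = 10,000 Mbps; 10,000 / 4.850 = 2061.86 → 2061 viewers.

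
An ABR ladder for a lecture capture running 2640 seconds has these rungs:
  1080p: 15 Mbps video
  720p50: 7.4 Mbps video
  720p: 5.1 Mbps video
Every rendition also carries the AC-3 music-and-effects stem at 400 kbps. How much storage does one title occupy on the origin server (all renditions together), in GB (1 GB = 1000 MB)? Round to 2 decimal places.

9.47 GB

Audio: 400 kbps = 0.400 Mbps.
Sum of rendition bitrates: (15+0.400) + (7.4+0.400) + (5.1+0.400) = 28.700 Mbps.
× 2640 s = 75,768 Mb = 9,471 MB = 9.471 GB.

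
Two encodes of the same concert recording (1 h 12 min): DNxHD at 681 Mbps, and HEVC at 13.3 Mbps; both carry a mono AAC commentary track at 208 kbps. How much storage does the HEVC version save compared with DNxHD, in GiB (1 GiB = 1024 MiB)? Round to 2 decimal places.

1 h 12 min = 72 min = 4320 s
Audio: 208 kbps = 0.208 Mbps.
DNxHD: 681.208 Mbps × 4320 s = 2942818.6 Mb = 342.589 GiB.
HEVC: 13.508 Mbps × 4320 s = 58354.6 Mb = 6.793 GiB.
Saving: 342.589 − 6.793 = 335.796 GiB.

335.80 GiB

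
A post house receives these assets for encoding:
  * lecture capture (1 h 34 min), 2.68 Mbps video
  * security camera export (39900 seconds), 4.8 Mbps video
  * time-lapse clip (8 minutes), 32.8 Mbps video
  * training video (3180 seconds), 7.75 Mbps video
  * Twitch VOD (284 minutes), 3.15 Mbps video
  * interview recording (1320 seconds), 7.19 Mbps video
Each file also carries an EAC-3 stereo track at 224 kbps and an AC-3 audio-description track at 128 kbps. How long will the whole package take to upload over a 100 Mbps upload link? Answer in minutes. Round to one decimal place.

Audio total: 224 + 128 = 352 kbps = 0.352 Mbps.
lecture capture: 3.032 Mbps × 5640 s = 17100.5 Mb
security camera export: 5.152 Mbps × 39900 s = 205564.8 Mb
time-lapse clip: 33.152 Mbps × 480 s = 15913.0 Mb
training video: 8.102 Mbps × 3180 s = 25764.4 Mb
Twitch VOD: 3.502 Mbps × 17040 s = 59674.1 Mb
interview recording: 7.542 Mbps × 1320 s = 9955.4 Mb
Total: 333972.1 Mb = 41746.5 MB.
At 100 Mbps: 333972.1 / 100 = 3340 s ≈ 55.7 minutes.

55.7 minutes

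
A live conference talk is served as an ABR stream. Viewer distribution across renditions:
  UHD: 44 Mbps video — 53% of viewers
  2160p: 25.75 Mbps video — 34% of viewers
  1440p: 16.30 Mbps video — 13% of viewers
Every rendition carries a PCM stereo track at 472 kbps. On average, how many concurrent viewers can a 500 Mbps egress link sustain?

14

Audio: 472 kbps = 0.472 Mbps.
Average per-viewer bitrate: 0.53×44.472 + 0.34×26.222 + 0.13×16.772 = 34.666 Mbps.
500 Mbps = 500.0 Mbps; 500.0 / 34.666 = 14.42 → 14.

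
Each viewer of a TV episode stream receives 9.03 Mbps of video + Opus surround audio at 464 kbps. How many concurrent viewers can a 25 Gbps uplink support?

2633

Audio: 464 kbps = 0.464 Mbps.
Per-viewer media rate: 9.494 Mbps.
25 Gbps = 25,000 Mbps; 25,000 / 9.494 = 2633.24 → 2633 viewers.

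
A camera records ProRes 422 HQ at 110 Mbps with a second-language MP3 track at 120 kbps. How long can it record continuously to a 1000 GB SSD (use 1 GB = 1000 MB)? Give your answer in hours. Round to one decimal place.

20.2 hours

Audio: 120 kbps = 0.120 Mbps.
Total bitrate: 110 + 0.120 = 110.120 Mbps.
Capacity: 1000 GB = 8,000,000 Mb.
Recording time: 8,000,000 / 110.120 = 72,648 s ≈ 20.2 hours.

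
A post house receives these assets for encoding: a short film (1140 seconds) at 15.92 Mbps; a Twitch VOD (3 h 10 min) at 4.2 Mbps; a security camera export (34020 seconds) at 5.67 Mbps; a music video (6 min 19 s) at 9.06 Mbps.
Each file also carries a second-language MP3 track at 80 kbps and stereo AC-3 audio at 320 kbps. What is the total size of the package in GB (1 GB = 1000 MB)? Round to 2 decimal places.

35.14 GB

Audio total: 80 + 320 = 400 kbps = 0.400 Mbps.
short film: 16.320 Mbps × 1140 s = 18604.8 Mb
Twitch VOD: 4.600 Mbps × 11400 s = 52440.0 Mb
security camera export: 6.070 Mbps × 34020 s = 206501.4 Mb
music video: 9.460 Mbps × 379 s = 3585.3 Mb
Total: 281131.5 Mb = 35141.4 MB.
= 35.14 GB.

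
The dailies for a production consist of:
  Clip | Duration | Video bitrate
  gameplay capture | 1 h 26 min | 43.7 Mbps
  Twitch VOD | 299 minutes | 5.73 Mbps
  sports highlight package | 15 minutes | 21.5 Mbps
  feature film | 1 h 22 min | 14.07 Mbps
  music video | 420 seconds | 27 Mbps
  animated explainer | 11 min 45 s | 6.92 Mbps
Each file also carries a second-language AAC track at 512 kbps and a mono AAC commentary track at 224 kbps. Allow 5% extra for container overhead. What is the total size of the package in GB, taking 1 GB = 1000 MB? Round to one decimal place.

Audio total: 512 + 224 = 736 kbps = 0.736 Mbps.
gameplay capture: 44.436 Mbps × 5160 s × 1.05 = 240754.2 Mb
Twitch VOD: 6.466 Mbps × 17940 s × 1.05 = 121800.0 Mb
sports highlight package: 22.236 Mbps × 900 s × 1.05 = 21013.0 Mb
feature film: 14.806 Mbps × 4920 s × 1.05 = 76487.8 Mb
music video: 27.736 Mbps × 420 s × 1.05 = 12231.6 Mb
animated explainer: 7.656 Mbps × 705 s × 1.05 = 5667.4 Mb
Total: 477954.0 Mb = 59744.3 MB.
= 59.74 GB.

59.7 GB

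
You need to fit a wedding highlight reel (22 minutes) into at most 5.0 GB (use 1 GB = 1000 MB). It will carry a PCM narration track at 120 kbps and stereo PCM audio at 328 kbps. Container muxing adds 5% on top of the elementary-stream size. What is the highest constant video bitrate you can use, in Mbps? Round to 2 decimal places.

28.41 Mbps

Budget: 5.0 GB = 40000.0 Mb.
Stream payload after overhead: 40000.0 / 1.05 = 38095.2 Mb.
22 min = 1320 s
Total bitrate budget: 38095.2 Mb / 1320 s = 28.860 Mbps.
Audio total: 120 + 328 = 448 kbps = 0.448 Mbps.
Video: 28.860 − 0.448 = 28.412 Mbps.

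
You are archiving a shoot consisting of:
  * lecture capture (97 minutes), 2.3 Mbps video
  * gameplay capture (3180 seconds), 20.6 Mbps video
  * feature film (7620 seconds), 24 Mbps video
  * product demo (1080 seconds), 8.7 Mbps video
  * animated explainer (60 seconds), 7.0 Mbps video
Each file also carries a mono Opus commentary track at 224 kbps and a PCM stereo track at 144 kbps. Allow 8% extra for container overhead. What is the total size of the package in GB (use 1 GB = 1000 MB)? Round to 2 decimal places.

Audio total: 224 + 144 = 368 kbps = 0.368 Mbps.
lecture capture: 2.668 Mbps × 5820 s × 1.08 = 16770.0 Mb
gameplay capture: 20.968 Mbps × 3180 s × 1.08 = 72012.5 Mb
feature film: 24.368 Mbps × 7620 s × 1.08 = 200538.9 Mb
product demo: 9.068 Mbps × 1080 s × 1.08 = 10576.9 Mb
animated explainer: 7.368 Mbps × 60 s × 1.08 = 477.4 Mb
Total: 300375.7 Mb = 37547.0 MB.
= 37.55 GB.

37.55 GB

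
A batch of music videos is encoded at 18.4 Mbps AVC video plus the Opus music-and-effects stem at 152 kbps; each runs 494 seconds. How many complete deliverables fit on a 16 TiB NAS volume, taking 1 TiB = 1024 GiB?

15356

Audio: 152 kbps = 0.152 Mbps.
Total bitrate: 18.552 Mbps.
Per item: 18.552 Mbps × 494 s = 9,165 Mb = 1,146 MB.
Capacity: 16 TiB = 140,737,488 Mb; 15356.50 items → 15356 complete.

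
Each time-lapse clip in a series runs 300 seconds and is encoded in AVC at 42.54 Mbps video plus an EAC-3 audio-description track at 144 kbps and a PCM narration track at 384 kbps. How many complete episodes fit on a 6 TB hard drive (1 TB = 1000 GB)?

3715

Audio total: 144 + 384 = 528 kbps = 0.528 Mbps.
Total bitrate: 43.068 Mbps.
Per item: 43.068 Mbps × 300 s = 12,920 Mb = 1,615 MB.
Capacity: 6 TB = 48,000,000 Mb; 3715.06 items → 3715 complete.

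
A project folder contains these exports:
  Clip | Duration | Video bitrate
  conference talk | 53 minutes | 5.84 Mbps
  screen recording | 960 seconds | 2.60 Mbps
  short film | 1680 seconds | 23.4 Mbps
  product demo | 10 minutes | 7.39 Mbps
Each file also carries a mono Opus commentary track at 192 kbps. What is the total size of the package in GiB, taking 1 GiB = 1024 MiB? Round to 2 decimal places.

7.69 GiB

Audio: 192 kbps = 0.192 Mbps.
conference talk: 6.032 Mbps × 3180 s = 19181.8 Mb
screen recording: 2.792 Mbps × 960 s = 2680.3 Mb
short film: 23.592 Mbps × 1680 s = 39634.6 Mb
product demo: 7.582 Mbps × 600 s = 4549.2 Mb
Total: 66045.8 Mb = 8255.7 MB.
= 7.689 GiB.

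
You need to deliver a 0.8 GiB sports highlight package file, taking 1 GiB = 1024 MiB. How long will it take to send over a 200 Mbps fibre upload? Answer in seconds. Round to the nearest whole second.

34 seconds

File: 0.8 GiB = 6871.9 Mb.
At 200 Mbps: 6871.9 / 200 = 34.4 s ≈ 34.4 seconds.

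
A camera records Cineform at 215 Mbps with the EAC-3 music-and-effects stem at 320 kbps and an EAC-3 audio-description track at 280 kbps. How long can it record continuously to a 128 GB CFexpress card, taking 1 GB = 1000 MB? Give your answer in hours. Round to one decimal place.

Audio total: 320 + 280 = 600 kbps = 0.600 Mbps.
Total bitrate: 215 + 0.600 = 215.600 Mbps.
Capacity: 128 GB = 1,024,000 Mb.
Recording time: 1,024,000 / 215.600 = 4,750 s ≈ 1.32 hours.

1.3 hours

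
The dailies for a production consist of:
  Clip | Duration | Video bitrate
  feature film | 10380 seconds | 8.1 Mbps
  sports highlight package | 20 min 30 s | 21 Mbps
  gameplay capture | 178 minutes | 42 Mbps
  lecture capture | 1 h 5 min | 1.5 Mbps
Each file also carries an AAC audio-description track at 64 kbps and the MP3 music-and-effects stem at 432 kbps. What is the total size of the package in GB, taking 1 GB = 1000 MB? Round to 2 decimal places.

Audio total: 64 + 432 = 496 kbps = 0.496 Mbps.
feature film: 8.596 Mbps × 10380 s = 89226.5 Mb
sports highlight package: 21.496 Mbps × 1230 s = 26440.1 Mb
gameplay capture: 42.496 Mbps × 10680 s = 453857.3 Mb
lecture capture: 1.996 Mbps × 3900 s = 7784.4 Mb
Total: 577308.2 Mb = 72163.5 MB.
= 72.16 GB.

72.16 GB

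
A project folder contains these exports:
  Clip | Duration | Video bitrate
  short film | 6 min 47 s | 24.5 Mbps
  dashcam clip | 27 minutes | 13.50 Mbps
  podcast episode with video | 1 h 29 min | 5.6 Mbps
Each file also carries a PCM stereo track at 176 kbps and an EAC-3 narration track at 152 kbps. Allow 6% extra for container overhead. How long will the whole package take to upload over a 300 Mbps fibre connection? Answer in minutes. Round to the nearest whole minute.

4 minutes

Audio total: 176 + 152 = 328 kbps = 0.328 Mbps.
short film: 24.828 Mbps × 407 s × 1.06 = 10711.3 Mb
dashcam clip: 13.828 Mbps × 1620 s × 1.06 = 23745.4 Mb
podcast episode with video: 5.928 Mbps × 5340 s × 1.06 = 33554.9 Mb
Total: 68011.6 Mb = 8501.4 MB.
At 300 Mbps: 68011.6 / 300 = 227 s ≈ 3.78 minutes.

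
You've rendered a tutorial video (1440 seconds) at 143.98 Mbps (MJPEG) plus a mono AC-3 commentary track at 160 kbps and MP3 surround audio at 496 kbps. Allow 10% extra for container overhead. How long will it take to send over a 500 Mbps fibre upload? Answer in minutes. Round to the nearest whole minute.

8 minutes

Audio total: 160 + 496 = 656 kbps = 0.656 Mbps.
Total bitrate: 144.636 Mbps.
File: 144.636 Mbps × 1440 s = 208275.8 Mb.
With 10% container overhead: ×1.10. → 229103.4 Mb.
At 500 Mbps: 229103.4 / 500 = 458.2 s ≈ 7.64 minutes.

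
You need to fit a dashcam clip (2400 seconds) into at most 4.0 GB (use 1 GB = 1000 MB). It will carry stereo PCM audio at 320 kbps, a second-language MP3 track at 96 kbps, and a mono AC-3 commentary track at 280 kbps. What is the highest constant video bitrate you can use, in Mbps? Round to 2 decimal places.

12.64 Mbps

Budget: 4.0 GB = 32000.0 Mb.
Total bitrate budget: 32000.0 Mb / 2400 s = 13.333 Mbps.
Audio total: 320 + 96 + 280 = 696 kbps = 0.696 Mbps.
Video: 13.333 − 0.696 = 12.637 Mbps.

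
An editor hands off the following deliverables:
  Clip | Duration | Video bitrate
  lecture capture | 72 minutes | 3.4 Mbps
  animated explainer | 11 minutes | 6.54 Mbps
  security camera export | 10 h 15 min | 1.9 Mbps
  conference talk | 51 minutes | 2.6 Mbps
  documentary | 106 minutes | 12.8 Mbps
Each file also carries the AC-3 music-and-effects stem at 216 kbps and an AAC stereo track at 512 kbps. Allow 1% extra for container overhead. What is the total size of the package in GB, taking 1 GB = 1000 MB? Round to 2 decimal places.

Audio total: 216 + 512 = 728 kbps = 0.728 Mbps.
lecture capture: 4.128 Mbps × 4320 s × 1.01 = 18011.3 Mb
animated explainer: 7.268 Mbps × 660 s × 1.01 = 4844.8 Mb
security camera export: 2.628 Mbps × 36900 s × 1.01 = 97942.9 Mb
conference talk: 3.328 Mbps × 3060 s × 1.01 = 10285.5 Mb
documentary: 13.528 Mbps × 6360 s × 1.01 = 86898.5 Mb
Total: 217983.0 Mb = 27247.9 MB.
= 27.25 GB.

27.25 GB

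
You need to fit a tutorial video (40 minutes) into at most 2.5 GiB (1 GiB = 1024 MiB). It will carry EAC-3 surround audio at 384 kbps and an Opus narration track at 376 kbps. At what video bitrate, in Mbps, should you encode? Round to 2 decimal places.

8.19 Mbps

Budget: 2.5 GiB = 21474.8 Mb.
40 min = 2400 s
Total bitrate budget: 21474.8 Mb / 2400 s = 8.948 Mbps.
Audio total: 384 + 376 = 760 kbps = 0.760 Mbps.
Video: 8.948 − 0.760 = 8.188 Mbps.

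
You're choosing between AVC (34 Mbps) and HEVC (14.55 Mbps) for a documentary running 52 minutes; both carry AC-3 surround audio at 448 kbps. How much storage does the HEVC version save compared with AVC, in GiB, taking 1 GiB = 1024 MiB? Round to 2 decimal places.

7.06 GiB

52 min = 3120 s
Audio: 448 kbps = 0.448 Mbps.
AVC: 34.448 Mbps × 3120 s = 107477.8 Mb = 12.512 GiB.
HEVC: 14.998 Mbps × 3120 s = 46793.8 Mb = 5.448 GiB.
Saving: 12.512 − 5.448 = 7.065 GiB.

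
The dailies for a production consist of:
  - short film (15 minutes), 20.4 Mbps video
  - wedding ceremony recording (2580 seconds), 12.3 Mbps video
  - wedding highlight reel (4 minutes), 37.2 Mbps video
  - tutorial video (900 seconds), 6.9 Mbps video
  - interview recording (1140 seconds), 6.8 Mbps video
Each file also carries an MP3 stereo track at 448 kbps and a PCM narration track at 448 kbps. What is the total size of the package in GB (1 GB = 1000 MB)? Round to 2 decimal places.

9.77 GB

Audio total: 448 + 448 = 896 kbps = 0.896 Mbps.
short film: 21.296 Mbps × 900 s = 19166.4 Mb
wedding ceremony recording: 13.196 Mbps × 2580 s = 34045.7 Mb
wedding highlight reel: 38.096 Mbps × 240 s = 9143.0 Mb
tutorial video: 7.796 Mbps × 900 s = 7016.4 Mb
interview recording: 7.696 Mbps × 1140 s = 8773.4 Mb
Total: 78145.0 Mb = 9768.1 MB.
= 9.768 GB.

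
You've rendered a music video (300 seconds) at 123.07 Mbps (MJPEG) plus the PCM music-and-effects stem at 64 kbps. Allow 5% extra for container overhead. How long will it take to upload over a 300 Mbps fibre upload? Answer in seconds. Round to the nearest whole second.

Audio: 64 kbps = 0.064 Mbps.
Total bitrate: 123.134 Mbps.
File: 123.134 Mbps × 300 s = 36940.2 Mb.
With 5% container overhead: ×1.05. → 38787.2 Mb.
At 300 Mbps: 38787.2 / 300 = 129.3 s ≈ 129 seconds.

129 seconds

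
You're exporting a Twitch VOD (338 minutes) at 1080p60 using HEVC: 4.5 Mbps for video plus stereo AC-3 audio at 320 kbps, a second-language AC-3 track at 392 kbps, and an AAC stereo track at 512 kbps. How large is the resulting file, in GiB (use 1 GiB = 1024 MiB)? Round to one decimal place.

13.5 GiB

338 min = 20280 s
Audio total: 320 + 392 + 512 = 1224 kbps = 1.224 Mbps.
Total bitrate: 4.5 + 1.224 = 5.724 Mbps.
Stream data: 5.724 Mbps × 20280 s = 116082.7 Mb.
116,083 Mb = 14,510,340,000 bytes ÷ 1,073,741,824 = 13.51 GiB.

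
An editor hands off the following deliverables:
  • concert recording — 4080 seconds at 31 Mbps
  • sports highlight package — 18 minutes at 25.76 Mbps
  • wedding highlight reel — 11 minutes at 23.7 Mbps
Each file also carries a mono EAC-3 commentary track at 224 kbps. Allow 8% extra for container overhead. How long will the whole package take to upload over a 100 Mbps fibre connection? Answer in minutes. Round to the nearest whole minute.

31 minutes

Audio: 224 kbps = 0.224 Mbps.
concert recording: 31.224 Mbps × 4080 s × 1.08 = 137585.4 Mb
sports highlight package: 25.984 Mbps × 1080 s × 1.08 = 30307.7 Mb
wedding highlight reel: 23.924 Mbps × 660 s × 1.08 = 17053.0 Mb
Total: 184946.2 Mb = 23118.3 MB.
At 100 Mbps: 184946.2 / 100 = 1849 s ≈ 30.8 minutes.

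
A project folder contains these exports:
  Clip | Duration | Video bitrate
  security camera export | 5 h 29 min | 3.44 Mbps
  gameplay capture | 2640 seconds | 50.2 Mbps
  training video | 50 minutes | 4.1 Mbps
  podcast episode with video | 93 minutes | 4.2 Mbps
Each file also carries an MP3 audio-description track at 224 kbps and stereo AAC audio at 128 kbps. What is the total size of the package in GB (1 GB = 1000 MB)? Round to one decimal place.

30.9 GB

Audio total: 224 + 128 = 352 kbps = 0.352 Mbps.
security camera export: 3.792 Mbps × 19740 s = 74854.1 Mb
gameplay capture: 50.552 Mbps × 2640 s = 133457.3 Mb
training video: 4.452 Mbps × 3000 s = 13356.0 Mb
podcast episode with video: 4.552 Mbps × 5580 s = 25400.2 Mb
Total: 247067.5 Mb = 30883.4 MB.
= 30.88 GB.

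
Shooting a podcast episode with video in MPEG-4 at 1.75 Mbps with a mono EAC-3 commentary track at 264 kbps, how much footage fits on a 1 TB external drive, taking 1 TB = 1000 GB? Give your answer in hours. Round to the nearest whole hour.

Audio: 264 kbps = 0.264 Mbps.
Total bitrate: 1.75 + 0.264 = 2.014 Mbps.
Capacity: 1 TB = 8,000,000 Mb.
Recording time: 8,000,000 / 2.014 = 3,972,195 s ≈ 1,103 hours.

1103 hours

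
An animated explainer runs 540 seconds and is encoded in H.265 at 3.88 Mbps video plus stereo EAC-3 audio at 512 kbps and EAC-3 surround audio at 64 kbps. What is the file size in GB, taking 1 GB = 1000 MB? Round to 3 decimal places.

Audio total: 512 + 64 = 576 kbps = 0.576 Mbps.
Total bitrate: 3.88 + 0.576 = 4.456 Mbps.
Stream data: 4.456 Mbps × 540 s = 2406.2 Mb.
2,406 Mb ÷ 8 = 300.8 MB → 0.3008 GB.

0.301 GB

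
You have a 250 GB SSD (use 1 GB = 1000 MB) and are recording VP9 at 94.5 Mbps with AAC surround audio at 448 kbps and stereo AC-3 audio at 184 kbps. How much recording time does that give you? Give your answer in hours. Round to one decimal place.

Audio total: 448 + 184 = 632 kbps = 0.632 Mbps.
Total bitrate: 94.5 + 0.632 = 95.132 Mbps.
Capacity: 250 GB = 2,000,000 Mb.
Recording time: 2,000,000 / 95.132 = 21,023 s ≈ 5.84 hours.

5.8 hours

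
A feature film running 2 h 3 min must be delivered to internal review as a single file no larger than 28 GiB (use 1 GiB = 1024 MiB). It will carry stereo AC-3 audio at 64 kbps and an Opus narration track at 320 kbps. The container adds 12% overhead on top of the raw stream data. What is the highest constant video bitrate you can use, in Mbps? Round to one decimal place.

Budget: 28 GiB = 240518.2 Mb.
Stream payload after overhead: 240518.2 / 1.12 = 214748.4 Mb.
2 h 3 min = 123 min = 7380 s
Total bitrate budget: 214748.4 Mb / 7380 s = 29.099 Mbps.
Audio total: 64 + 320 = 384 kbps = 0.384 Mbps.
Video: 29.099 − 0.384 = 28.715 Mbps.

28.7 Mbps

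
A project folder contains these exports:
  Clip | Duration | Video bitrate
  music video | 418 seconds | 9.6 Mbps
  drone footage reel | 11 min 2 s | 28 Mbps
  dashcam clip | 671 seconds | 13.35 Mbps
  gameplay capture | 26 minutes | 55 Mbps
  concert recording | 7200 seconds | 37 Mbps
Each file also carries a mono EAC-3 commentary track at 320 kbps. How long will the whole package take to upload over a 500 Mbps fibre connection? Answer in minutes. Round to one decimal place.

Audio: 320 kbps = 0.320 Mbps.
music video: 9.920 Mbps × 418 s = 4146.6 Mb
drone footage reel: 28.320 Mbps × 662 s = 18747.8 Mb
dashcam clip: 13.670 Mbps × 671 s = 9172.6 Mb
gameplay capture: 55.320 Mbps × 1560 s = 86299.2 Mb
concert recording: 37.320 Mbps × 7200 s = 268704.0 Mb
Total: 387070.2 Mb = 48383.8 MB.
At 500 Mbps: 387070.2 / 500 = 774 s ≈ 12.9 minutes.

12.9 minutes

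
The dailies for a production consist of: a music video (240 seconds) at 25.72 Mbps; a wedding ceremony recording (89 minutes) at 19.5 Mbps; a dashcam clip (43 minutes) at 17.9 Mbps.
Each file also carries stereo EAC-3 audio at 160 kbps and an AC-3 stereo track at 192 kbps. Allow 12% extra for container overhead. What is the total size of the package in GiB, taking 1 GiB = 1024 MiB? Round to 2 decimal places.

20.78 GiB

Audio total: 160 + 192 = 352 kbps = 0.352 Mbps.
music video: 26.072 Mbps × 240 s × 1.12 = 7008.2 Mb
wedding ceremony recording: 19.852 Mbps × 5340 s × 1.12 = 118730.8 Mb
dashcam clip: 18.252 Mbps × 2580 s × 1.12 = 52741.0 Mb
Total: 178480.0 Mb = 22310.0 MB.
= 20.78 GiB.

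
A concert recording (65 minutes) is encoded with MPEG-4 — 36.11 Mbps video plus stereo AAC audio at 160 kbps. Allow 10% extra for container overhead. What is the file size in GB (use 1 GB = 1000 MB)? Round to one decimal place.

19.4 GB

65 min = 3900 s
Audio: 160 kbps = 0.160 Mbps.
Total bitrate: 36.11 + 0.160 = 36.270 Mbps.
Stream data: 36.270 Mbps × 3900 s = 141453.0 Mb.
With 10% container overhead: ×1.10.
155,598 Mb ÷ 8 = 19,450 MB → 19.45 GB.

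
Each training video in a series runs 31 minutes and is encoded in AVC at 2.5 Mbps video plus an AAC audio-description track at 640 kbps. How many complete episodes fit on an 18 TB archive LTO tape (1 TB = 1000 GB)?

24655

31 min = 1860 s
Audio: 640 kbps = 0.640 Mbps.
Total bitrate: 3.140 Mbps.
Per item: 3.140 Mbps × 1860 s = 5,840 Mb = 730.0 MB.
Capacity: 18 TB = 144,000,000 Mb; 24655.85 items → 24655 complete.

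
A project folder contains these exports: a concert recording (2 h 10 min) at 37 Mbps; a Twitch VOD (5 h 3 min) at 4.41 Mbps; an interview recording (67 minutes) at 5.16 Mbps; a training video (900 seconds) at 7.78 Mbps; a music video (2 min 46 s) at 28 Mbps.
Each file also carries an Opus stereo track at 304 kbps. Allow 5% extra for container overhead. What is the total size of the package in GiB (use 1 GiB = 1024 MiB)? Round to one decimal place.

50.2 GiB

Audio: 304 kbps = 0.304 Mbps.
concert recording: 37.304 Mbps × 7800 s × 1.05 = 305519.8 Mb
Twitch VOD: 4.714 Mbps × 18180 s × 1.05 = 89985.5 Mb
interview recording: 5.464 Mbps × 4020 s × 1.05 = 23063.5 Mb
training video: 8.084 Mbps × 900 s × 1.05 = 7639.4 Mb
music video: 28.304 Mbps × 166 s × 1.05 = 4933.4 Mb
Total: 431141.6 Mb = 53892.7 MB.
= 50.19 GiB.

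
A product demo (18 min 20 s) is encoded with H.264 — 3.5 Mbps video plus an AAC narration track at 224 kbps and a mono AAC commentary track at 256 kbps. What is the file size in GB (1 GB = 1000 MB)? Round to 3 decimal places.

18 min 20 s = 1100 s
Audio total: 224 + 256 = 480 kbps = 0.480 Mbps.
Total bitrate: 3.5 + 0.480 = 3.980 Mbps.
Stream data: 3.980 Mbps × 1100 s = 4378.0 Mb.
4,378 Mb ÷ 8 = 547.2 MB → 0.5473 GB.

0.547 GB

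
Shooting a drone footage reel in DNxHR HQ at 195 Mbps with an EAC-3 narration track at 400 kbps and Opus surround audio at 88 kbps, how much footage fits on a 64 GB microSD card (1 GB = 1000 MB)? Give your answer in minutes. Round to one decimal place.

43.7 minutes

Audio total: 400 + 88 = 488 kbps = 0.488 Mbps.
Total bitrate: 195 + 0.488 = 195.488 Mbps.
Capacity: 64 GB = 512,000 Mb.
Recording time: 512,000 / 195.488 = 2,619 s ≈ 43.7 minutes.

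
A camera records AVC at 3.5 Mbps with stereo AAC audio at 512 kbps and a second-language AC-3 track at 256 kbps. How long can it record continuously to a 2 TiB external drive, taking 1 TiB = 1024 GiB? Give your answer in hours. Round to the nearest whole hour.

Audio total: 512 + 256 = 768 kbps = 0.768 Mbps.
Total bitrate: 3.5 + 0.768 = 4.268 Mbps.
Capacity: 2 TiB = 17,592,186 Mb.
Recording time: 17,592,186 / 4.268 = 4,121,881 s ≈ 1,145 hours.

1145 hours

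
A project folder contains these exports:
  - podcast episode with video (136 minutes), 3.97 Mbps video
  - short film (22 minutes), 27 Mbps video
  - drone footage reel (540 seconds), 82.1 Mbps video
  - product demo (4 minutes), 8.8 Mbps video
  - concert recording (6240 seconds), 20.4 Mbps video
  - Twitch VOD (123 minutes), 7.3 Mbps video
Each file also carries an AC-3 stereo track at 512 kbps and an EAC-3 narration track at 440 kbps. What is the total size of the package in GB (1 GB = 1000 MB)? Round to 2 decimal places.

39.80 GB

Audio total: 512 + 440 = 952 kbps = 0.952 Mbps.
podcast episode with video: 4.922 Mbps × 8160 s = 40163.5 Mb
short film: 27.952 Mbps × 1320 s = 36896.6 Mb
drone footage reel: 83.052 Mbps × 540 s = 44848.1 Mb
product demo: 9.752 Mbps × 240 s = 2340.5 Mb
concert recording: 21.352 Mbps × 6240 s = 133236.5 Mb
Twitch VOD: 8.252 Mbps × 7380 s = 60899.8 Mb
Total: 318385.0 Mb = 39798.1 MB.
= 39.80 GB.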